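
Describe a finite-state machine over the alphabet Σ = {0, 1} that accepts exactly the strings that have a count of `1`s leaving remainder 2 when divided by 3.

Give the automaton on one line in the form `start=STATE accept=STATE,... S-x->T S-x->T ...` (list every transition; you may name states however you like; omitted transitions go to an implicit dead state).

The only thing that matters is how many `1`s have appeared, reduced mod 3. Use one state per residue: s0 for 0, …, s2 for 2. Reading `1` moves to the next residue; anything else stays put. s2 is accepting.
With 3 states:
        0   1  
>  s0   s0  s1 
   s1   s1  s2 
 * s2   s2  s0 
(> = start, * = accepting)

start=s0 accept=s2 s0-0->s0 s0-1->s1 s1-0->s1 s1-1->s2 s2-0->s2 s2-1->s0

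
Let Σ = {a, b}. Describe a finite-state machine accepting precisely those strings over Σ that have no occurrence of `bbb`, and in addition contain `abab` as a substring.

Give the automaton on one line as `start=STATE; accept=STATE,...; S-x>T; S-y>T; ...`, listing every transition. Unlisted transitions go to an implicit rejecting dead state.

start=S0; accept=S7,S8,S9; S0-a>S1; S0-b>S2; S1-a>S1; S1-b>S3; S2-a>S1; S2-b>S4; S3-a>S5; S3-b>S4; S4-a>S1; S4-b>S6; S5-a>S1; S5-b>S7; S6-a>S6; S6-b>S6; S7-a>S8; S7-b>S9; S8-a>S8; S8-b>S7; S9-a>S8; S9-b>S6

Run two small machines in parallel and take their product. The first has 4 states tracking partial matches of the forbidden pattern `bbb`; the second has 5 states tracking whether and how much of `abab` has been seen. A product state is a pair (one from each), accepting exactly when both do. Minimizing collapses redundant product states.
        a   b  
>  S0   S1  S2 
   S1   S1  S3 
   S2   S1  S4 
   S3   S5  S4 
   S4   S1  S6 
   S5   S1  S7 
   S6   S6  S6 
 * S7   S8  S9 
 * S8   S8  S7 
 * S9   S8  S6 
(> = start, * = accepting)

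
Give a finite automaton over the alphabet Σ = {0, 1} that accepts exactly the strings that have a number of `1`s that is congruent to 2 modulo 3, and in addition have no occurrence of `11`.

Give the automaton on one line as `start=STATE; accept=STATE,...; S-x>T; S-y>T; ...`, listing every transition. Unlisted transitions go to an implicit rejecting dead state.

Build one automaton per condition and run them in lockstep. The first has 3 states tracking the count of `1`s modulo 3; the second has 3 states tracking partial matches of the forbidden pattern `11`. A product state is a pair (one from each), accepting exactly when both do.
With 9 states:
       0  1 
>  A   A  B 
   B   C  D 
   C   C  E 
   D   D  F 
 * E   G  F 
   F   F  H 
 * G   G  I 
   H   H  D 
   I   A  H 
(> = start, * = accepting)

start=A; accept=E,G; A-0>A; A-1>B; B-0>C; B-1>D; C-0>C; C-1>E; D-0>D; D-1>F; E-0>G; E-1>F; F-0>F; F-1>H; G-0>G; G-1>I; H-0>H; H-1>D; I-0>A; I-1>H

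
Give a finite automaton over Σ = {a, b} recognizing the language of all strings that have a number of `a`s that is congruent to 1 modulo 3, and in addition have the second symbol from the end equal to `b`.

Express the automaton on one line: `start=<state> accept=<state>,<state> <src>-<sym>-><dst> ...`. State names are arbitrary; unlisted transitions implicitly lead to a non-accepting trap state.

start=q0 accept=q5,q10 q0-a->q1 q0-b->q2 q1-a->q3 q1-b->q4 q2-a->q5 q2-b->q6 q3-a->q7 q3-b->q8 q4-a->q9 q4-b->q10 q5-a->q3 q5-b->q4 q6-a->q5 q6-b->q6 q7-a->q11 q7-b->q12 q8-a->q13 q8-b->q14 q9-a->q7 q9-b->q8 q10-a->q9 q10-b->q10 q11-a->q3 q11-b->q4 q12-a->q5 q12-b->q6 q13-a->q11 q13-b->q12 q14-a->q13 q14-b->q14

Handle the two conditions separately and then intersect. One (3 states) tracks the count of `a`s modulo 3; the other (7 states) tracks the last 2 symbols read. Each combined state is a pair, one component from each; accept when both components accept.
With 15 states:
          a    b  
>  q0     q1   q2 
   q1     q3   q4 
   q2     q5   q6 
   q3     q7   q8 
   q4     q9  q10 
 * q5     q3   q4 
   q6     q5   q6 
   q7    q11  q12 
   q8    q13  q14 
   q9     q7   q8 
 * q10    q9  q10 
   q11    q3   q4 
   q12    q5   q6 
   q13   q11  q12 
   q14   q13  q14 
(> = start, * = accepting)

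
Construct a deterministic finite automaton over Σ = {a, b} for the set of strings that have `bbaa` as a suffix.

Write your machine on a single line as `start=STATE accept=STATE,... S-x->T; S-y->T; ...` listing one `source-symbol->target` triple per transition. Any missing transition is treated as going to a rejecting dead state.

Let each state record the length of the longest suffix of the input read so far that is also a prefix of `bbaa`. q1 means the last symbol is `b`; q2 means the last 2 symbols are `bb`; q3 means the last 3 symbols are `bba`; q4 means the last 4 symbols are `bbaa`. Accept only at q4, where the string currently ends in `bbaa`.
5 states suffice.
        a   b  
>  q0   q0  q1 
   q1   q0  q2 
   q2   q3  q2 
   q3   q4  q1 
 * q4   q0  q1 
(> = start, * = accepting)

start=q0; accept=q4; q0-a->q0; q0-b->q1; q1-a->q0; q1-b->q2; q2-a->q3; q2-b->q2; q3-a->q4; q3-b->q1; q4-a->q0; q4-b->q1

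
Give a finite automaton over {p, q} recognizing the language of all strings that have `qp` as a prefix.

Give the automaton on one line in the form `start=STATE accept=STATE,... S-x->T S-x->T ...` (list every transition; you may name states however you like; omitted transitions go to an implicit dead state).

Walk along `qp` while the input agrees: from A take `q` to B, and so on. Any deviation drops to the rejecting sink D. Once C is reached the prefix is confirmed and every continuation is accepted.
With 4 states:
       p  q 
>  A   D  B 
   B   C  D 
 * C   C  C 
   D   D  D 
(> = start, * = accepting)

start=A accept=C A-p->D A-q->B B-p->C B-q->D C-p->C C-q->C D-p->D D-q->D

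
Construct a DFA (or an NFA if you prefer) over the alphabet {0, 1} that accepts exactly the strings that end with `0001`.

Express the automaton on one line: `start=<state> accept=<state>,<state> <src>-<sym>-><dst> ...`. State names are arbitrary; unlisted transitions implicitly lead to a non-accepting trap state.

start=q0 accept=q4 q0-0->q1 q0-1->q0 q1-0->q2 q1-1->q0 q2-0->q3 q2-1->q0 q3-0->q3 q3-1->q4 q4-0->q1 q4-1->q0

Let each state record the length of the longest suffix of the input read so far that is also a prefix of `0001`. q1 means the last symbol is `0`; q2 means the last 2 symbols are `00`; q3 means the last 3 symbols are `000`; q4 means the last 4 symbols are `0001`. Accept only at q4, where the string currently ends in `0001`.
        0   1  
>  q0   q1  q0 
   q1   q2  q0 
   q2   q3  q0 
   q3   q3  q4 
 * q4   q1  q0 
(> = start, * = accepting)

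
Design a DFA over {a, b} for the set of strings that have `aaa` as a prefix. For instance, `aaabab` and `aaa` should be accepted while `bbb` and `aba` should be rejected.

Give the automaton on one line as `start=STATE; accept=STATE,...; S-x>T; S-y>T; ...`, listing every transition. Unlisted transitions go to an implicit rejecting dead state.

Walk along `aaa` while the input agrees: from S0 take `a` to S1, and so on. Any deviation drops to the rejecting sink S4. Once S3 is reached the prefix is confirmed and every continuation is accepted.
With 5 states:
        a   b  
>  S0   S1  S4 
   S1   S2  S4 
   S2   S3  S4 
 * S3   S3  S3 
   S4   S4  S4 
(> = start, * = accepting)

start=S0; accept=S3; S0-a>S1; S0-b>S4; S1-a>S2; S1-b>S4; S2-a>S3; S2-b>S4; S3-a>S3; S3-b>S3; S4-a>S4; S4-b>S4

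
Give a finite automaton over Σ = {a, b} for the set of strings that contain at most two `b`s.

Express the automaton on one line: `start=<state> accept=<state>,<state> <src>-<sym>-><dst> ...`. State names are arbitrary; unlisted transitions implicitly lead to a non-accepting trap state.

start=q0 accept=q0,q1,q2 q0-a->q0 q0-b->q1 q1-a->q1 q1-b->q2 q2-a->q2 q2-b->q3 q3-a->q3 q3-b->q3

Count `b`s, saturating at 3: states q0 through q2 mean 0 through 2 `b`s seen; q3 means more than 2. Each `b` increments (capped at q3); other symbols loop. Accept from {q0, q1, q2}.
With 4 states:
        a   b  
>* q0   q0  q1 
 * q1   q1  q2 
 * q2   q2  q3 
   q3   q3  q3 
(> = start, * = accepting)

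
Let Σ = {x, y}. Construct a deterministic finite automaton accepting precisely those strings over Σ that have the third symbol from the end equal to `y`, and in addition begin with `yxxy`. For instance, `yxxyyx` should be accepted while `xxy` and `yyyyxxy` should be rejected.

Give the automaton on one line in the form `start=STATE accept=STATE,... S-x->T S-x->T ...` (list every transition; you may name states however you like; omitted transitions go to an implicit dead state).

Run two small machines in parallel and take their product. The first has 15 states tracking the last 3 symbols read; the second has 6 states tracking whether the input so far still matches the prefix `yxxy`. A product state is a pair (one from each), accepting exactly when both do. Minimizing collapses redundant product states.
With 13 states:
          x    y  
>  s0     s1   s2 
   s1     s1   s1 
   s2     s3   s1 
   s3     s4   s1 
   s4     s1   s5 
   s5     s6   s7 
   s6     s8   s9 
   s7    s10  s11 
 * s8    s12   s5 
 * s9     s6   s7 
 * s10    s8   s9 
 * s11   s10  s11 
   s12   s12   s5 
(> = start, * = accepting)

start=s0 accept=s8,s9,s10,s11 s0-x->s1 s0-y->s2 s1-x->s1 s1-y->s1 s2-x->s3 s2-y->s1 s3-x->s4 s3-y->s1 s4-x->s1 s4-y->s5 s5-x->s6 s5-y->s7 s6-x->s8 s6-y->s9 s7-x->s10 s7-y->s11 s8-x->s12 s8-y->s5 s9-x->s6 s9-y->s7 s10-x->s8 s10-y->s9 s11-x->s10 s11-y->s11 s12-x->s12 s12-y->s5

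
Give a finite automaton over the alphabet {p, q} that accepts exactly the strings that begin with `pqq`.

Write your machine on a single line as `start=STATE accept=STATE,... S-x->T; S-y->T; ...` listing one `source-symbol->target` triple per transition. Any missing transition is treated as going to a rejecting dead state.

start=S0; accept=S3; S0-p->S1; S0-q->S4; S1-p->S4; S1-q->S2; S2-p->S4; S2-q->S3; S3-p->S3; S3-q->S3; S4-p->S4; S4-q->S4

Check the first 3 symbols one by one: S0 through S2 record how many have matched `pqq` so far; any wrong symbol goes to the dead state S4. After all 3 match we enter the accepting sink S3.
A 5-state machine:
        p   q  
>  S0   S1  S4 
   S1   S4  S2 
   S2   S4  S3 
 * S3   S3  S3 
   S4   S4  S4 
(> = start, * = accepting)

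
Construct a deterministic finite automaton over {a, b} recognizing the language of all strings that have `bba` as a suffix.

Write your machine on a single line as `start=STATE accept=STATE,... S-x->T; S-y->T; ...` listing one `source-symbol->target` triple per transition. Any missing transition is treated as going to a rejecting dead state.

start=s0; accept=s3; s0-a->s0; s0-b->s1; s1-a->s0; s1-b->s2; s2-a->s3; s2-b->s2; s3-a->s0; s3-b->s1

Remember how much of `bba` the current input suffix matches. State s0 means no match yet; s1 means the last symbol is `b`; s2 means the last 2 symbols are `bb`; s3 means the last 3 symbols are `bba`. Only s3 accepts. On a mismatch, fall back to the longest proper suffix that is still a prefix of `bba`.
        a   b  
>  s0   s0  s1 
   s1   s0  s2 
   s2   s3  s2 
 * s3   s0  s1 
(> = start, * = accepting)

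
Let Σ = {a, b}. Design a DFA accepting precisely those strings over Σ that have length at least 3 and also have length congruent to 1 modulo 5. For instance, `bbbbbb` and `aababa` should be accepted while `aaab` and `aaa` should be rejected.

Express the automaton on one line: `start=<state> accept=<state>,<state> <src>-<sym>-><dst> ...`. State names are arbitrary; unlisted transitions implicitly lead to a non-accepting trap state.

Handle the two conditions separately and then intersect. The first has 5 states tracking the input length, saturating at 4; the second has 5 states tracking the input length modulo 5. A product state is a pair (one from each), accepting exactly when both do.
        a   b  
>  s0   s1  s1 
   s1   s2  s2 
   s2   s3  s3 
   s3   s4  s4 
   s4   s5  s5 
   s5   s6  s6 
 * s6   s7  s7 
   s7   s8  s8 
   s8   s4  s4 
(> = start, * = accepting)

start=s0 accept=s6 s0-a->s1 s0-b->s1 s1-a->s2 s1-b->s2 s2-a->s3 s2-b->s3 s3-a->s4 s3-b->s4 s4-a->s5 s4-b->s5 s5-a->s6 s5-b->s6 s6-a->s7 s6-b->s7 s7-a->s8 s7-b->s8 s8-a->s4 s8-b->s4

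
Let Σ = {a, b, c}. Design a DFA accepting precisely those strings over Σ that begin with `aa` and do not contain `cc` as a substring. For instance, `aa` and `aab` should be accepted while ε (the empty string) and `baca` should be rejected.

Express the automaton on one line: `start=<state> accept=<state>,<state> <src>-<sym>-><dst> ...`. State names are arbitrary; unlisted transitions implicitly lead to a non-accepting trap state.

Handle the two conditions separately and then intersect. The first has 4 states tracking whether the input so far still matches the prefix `aa`; the second has 3 states tracking partial matches of the forbidden pattern `cc`. A product state is a pair (one from each), accepting exactly when both do.
        a   b   c  
>  S0   S1  S2  S3 
   S1   S4  S2  S3 
   S2   S2  S2  S3 
   S3   S2  S2  S5 
 * S4   S4  S4  S6 
   S5   S5  S5  S5 
 * S6   S4  S4  S7 
   S7   S7  S7  S7 
(> = start, * = accepting)

start=S0 accept=S4,S6 S0-a->S1 S0-b->S2 S0-c->S3 S1-a->S4 S1-b->S2 S1-c->S3 S2-a->S2 S2-b->S2 S2-c->S3 S3-a->S2 S3-b->S2 S3-c->S5 S4-a->S4 S4-b->S4 S4-c->S6 S5-a->S5 S5-b->S5 S5-c->S5 S6-a->S4 S6-b->S4 S6-c->S7 S7-a->S7 S7-b->S7 S7-c->S7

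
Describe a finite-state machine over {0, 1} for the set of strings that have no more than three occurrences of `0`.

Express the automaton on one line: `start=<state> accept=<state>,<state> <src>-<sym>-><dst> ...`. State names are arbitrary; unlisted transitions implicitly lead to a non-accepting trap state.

Count `0`s, saturating at 4: states S0 through S3 mean 0 through 3 `0`s seen; S4 means more than 3. Each `0` increments (capped at S4); other symbols loop. Accept from {S0, S1, S2, S3}.
        0   1  
>* S0   S1  S0 
 * S1   S2  S1 
 * S2   S3  S2 
 * S3   S4  S3 
   S4   S4  S4 
(> = start, * = accepting)

start=S0 accept=S0,S1,S2,S3 S0-0->S1 S0-1->S0 S1-0->S2 S1-1->S1 S2-0->S3 S2-1->S2 S3-0->S4 S3-1->S3 S4-0->S4 S4-1->S4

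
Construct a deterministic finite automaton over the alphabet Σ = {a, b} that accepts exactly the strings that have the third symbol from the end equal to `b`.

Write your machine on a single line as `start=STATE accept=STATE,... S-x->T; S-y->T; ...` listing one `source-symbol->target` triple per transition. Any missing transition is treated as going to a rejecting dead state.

start=q0; accept=q11,q12,q13,q14; q0-a->q1; q0-b->q2; q1-a->q3; q1-b->q4; q2-a->q5; q2-b->q6; q3-a->q7; q3-b->q8; q4-a->q9; q4-b->q10; q5-a->q11; q5-b->q12; q6-a->q13; q6-b->q14; q7-a->q7; q7-b->q8; q8-a->q9; q8-b->q10; q9-a->q11; q9-b->q12; q10-a->q13; q10-b->q14; q11-a->q7; q11-b->q8; q12-a->q9; q12-b->q10; q13-a->q11; q13-b->q12; q14-a->q13; q14-b->q14

A DFA must remember the last 3 symbols (since which symbol is third-to-last isn't known until the input ends). Use one state per possible window of the last ≤3 symbols; accept from those whose window starts with `b`.
With 15 states:
          a    b  
>  q0     q1   q2 
   q1     q3   q4 
   q2     q5   q6 
   q3     q7   q8 
   q4     q9  q10 
   q5    q11  q12 
   q6    q13  q14 
   q7     q7   q8 
   q8     q9  q10 
   q9    q11  q12 
   q10   q13  q14 
 * q11    q7   q8 
 * q12    q9  q10 
 * q13   q11  q12 
 * q14   q13  q14 
(> = start, * = accepting)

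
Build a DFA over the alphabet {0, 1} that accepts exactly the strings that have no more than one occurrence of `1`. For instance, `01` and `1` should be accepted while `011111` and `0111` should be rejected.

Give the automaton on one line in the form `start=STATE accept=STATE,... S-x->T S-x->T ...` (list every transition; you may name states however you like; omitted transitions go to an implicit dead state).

Only the number of `1`s matters, and only up to 2. Make a chain s0 → s1 → s2 advanced by each `1` (with s2 absorbing); every other symbol self-loops. The accepting set is {s0, s1}.
        0   1  
>* s0   s0  s1 
 * s1   s1  s2 
   s2   s2  s2 
(> = start, * = accepting)

start=s0 accept=s0,s1 s0-0->s0 s0-1->s1 s1-0->s1 s1-1->s2 s2-0->s2 s2-1->s2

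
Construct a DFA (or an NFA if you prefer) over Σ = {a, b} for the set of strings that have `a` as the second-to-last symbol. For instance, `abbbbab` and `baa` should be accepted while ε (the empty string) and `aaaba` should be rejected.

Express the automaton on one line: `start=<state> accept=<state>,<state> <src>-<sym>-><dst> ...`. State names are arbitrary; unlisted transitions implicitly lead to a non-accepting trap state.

start=s0 accept=s3,s4 s0-a->s1 s0-b->s2 s1-a->s3 s1-b->s4 s2-a->s5 s2-b->s6 s3-a->s3 s3-b->s4 s4-a->s5 s4-b->s6 s5-a->s3 s5-b->s4 s6-a->s5 s6-b->s6

Because acceptance depends on a position counted from the end, the machine has to buffer the most recent 2 symbols. Make each state the string of the last up-to-2 symbols read; on input `x` shift the window left and append `x`. Accept when the buffered window has length 2 and begins with `a`.
7 states suffice.
        a   b  
>  s0   s1  s2 
   s1   s3  s4 
   s2   s5  s6 
 * s3   s3  s4 
 * s4   s5  s6 
   s5   s3  s4 
   s6   s5  s6 
(> = start, * = accepting)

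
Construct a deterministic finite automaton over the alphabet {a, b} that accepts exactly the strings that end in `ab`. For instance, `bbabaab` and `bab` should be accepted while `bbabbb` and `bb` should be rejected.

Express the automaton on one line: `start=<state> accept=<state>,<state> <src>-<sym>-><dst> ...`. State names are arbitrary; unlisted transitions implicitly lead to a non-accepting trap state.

Let each state record the length of the longest suffix of the input read so far that is also a prefix of `ab`. q1 means the last symbol is `a`; q2 means the last 2 symbols are `ab`. Accept only at q2, where the string currently ends in `ab`.
3 states suffice.
        a   b  
>  q0   q1  q0 
   q1   q1  q2 
 * q2   q1  q0 
(> = start, * = accepting)

start=q0 accept=q2 q0-a->q1 q0-b->q0 q1-a->q1 q1-b->q2 q2-a->q1 q2-b->q0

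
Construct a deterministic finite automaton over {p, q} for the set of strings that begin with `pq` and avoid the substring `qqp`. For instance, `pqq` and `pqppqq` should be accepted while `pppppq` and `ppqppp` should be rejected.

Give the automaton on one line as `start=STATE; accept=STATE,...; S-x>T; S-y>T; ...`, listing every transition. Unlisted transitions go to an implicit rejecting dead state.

start=s0; accept=s3,s4,s5; s0-p>s1; s0-q>s2; s1-p>s2; s1-q>s3; s2-p>s2; s2-q>s2; s3-p>s4; s3-q>s5; s4-p>s4; s4-q>s3; s5-p>s2; s5-q>s5

Build one automaton per condition and run them in lockstep. One (4 states) tracks whether the input so far still matches the prefix `pq`; the other (4 states) tracks partial matches of the forbidden pattern `qqp`. Each combined state is a pair, one component from each; accept when both components accept. Equivalent product states are then merged.
6 states suffice.
        p   q  
>  s0   s1  s2 
   s1   s2  s3 
   s2   s2  s2 
 * s3   s4  s5 
 * s4   s4  s3 
 * s5   s2  s5 
(> = start, * = accepting)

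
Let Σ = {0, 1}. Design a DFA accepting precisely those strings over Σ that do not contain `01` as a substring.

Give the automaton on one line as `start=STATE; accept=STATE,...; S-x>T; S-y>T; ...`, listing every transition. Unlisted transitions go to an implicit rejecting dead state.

This is the complement of 'contains `01`'. Use the same substring-matching states — A through C holding how much of `01` has just been matched — but flip the accepting set: everything except the trap C accepts.
With 3 states:
       0  1 
>* A   B  A 
 * B   B  C 
   C   C  C 
(> = start, * = accepting)

start=A; accept=A,B; A-0>B; A-1>A; B-0>B; B-1>C; C-0>C; C-1>C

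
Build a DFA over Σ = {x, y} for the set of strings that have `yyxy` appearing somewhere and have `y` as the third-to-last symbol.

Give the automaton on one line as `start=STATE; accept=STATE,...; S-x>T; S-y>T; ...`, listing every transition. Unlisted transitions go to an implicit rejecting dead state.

start=A; accept=P,S,T,U; A-x>B; A-y>C; B-x>D; B-y>E; C-x>F; C-y>G; D-x>H; D-y>I; E-x>J; E-y>K; F-x>L; F-y>M; G-x>N; G-y>O; H-x>H; H-y>I; I-x>J; I-y>K; J-x>L; J-y>M; K-x>N; K-y>O; L-x>H; L-y>I; M-x>J; M-y>K; N-x>L; N-y>P; O-x>N; O-y>O; P-x>Q; P-y>R; Q-x>S; Q-y>P; R-x>T; R-y>U; S-x>V; S-y>W; T-x>S; T-y>P; U-x>T; U-y>U; V-x>V; V-y>W; W-x>Q; W-y>R

Handle the two conditions separately and then intersect. One (5 states) tracks whether and how much of `yyxy` has been seen; the other (15 states) tracks the last 3 symbols read. Each combined state is a pair, one component from each; accept when both components accept.
A 23-state machine:
       x  y 
>  A   B  C 
   B   D  E 
   C   F  G 
   D   H  I 
   E   J  K 
   F   L  M 
   G   N  O 
   H   H  I 
   I   J  K 
   J   L  M 
   K   N  O 
   L   H  I 
   M   J  K 
   N   L  P 
   O   N  O 
 * P   Q  R 
   Q   S  P 
   R   T  U 
 * S   V  W 
 * T   S  P 
 * U   T  U 
   V   V  W 
   W   Q  R 
(> = start, * = accepting)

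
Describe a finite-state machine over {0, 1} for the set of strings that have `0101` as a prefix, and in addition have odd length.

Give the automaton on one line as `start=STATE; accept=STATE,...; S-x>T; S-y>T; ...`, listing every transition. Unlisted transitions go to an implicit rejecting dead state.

start=s0; accept=s7; s0-0>s1; s0-1>s2; s1-0>s3; s1-1>s4; s2-0>s3; s2-1>s3; s3-0>s2; s3-1>s2; s4-0>s5; s4-1>s2; s5-0>s3; s5-1>s6; s6-0>s7; s6-1>s7; s7-0>s6; s7-1>s6

Run two small machines in parallel and take their product. One (6 states) tracks whether the input so far still matches the prefix `0101`; the other (2 states) tracks the input length modulo 2. Each combined state is a pair, one component from each; accept when both components accept.
An 8-state machine:
        0   1  
>  s0   s1  s2 
   s1   s3  s4 
   s2   s3  s3 
   s3   s2  s2 
   s4   s5  s2 
   s5   s3  s6 
   s6   s7  s7 
 * s7   s6  s6 
(> = start, * = accepting)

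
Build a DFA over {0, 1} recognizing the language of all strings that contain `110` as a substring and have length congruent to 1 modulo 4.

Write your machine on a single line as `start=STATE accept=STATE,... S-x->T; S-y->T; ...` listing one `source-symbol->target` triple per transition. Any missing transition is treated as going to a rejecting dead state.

Handle the two conditions separately and then intersect. One (4 states) tracks whether and how much of `110` has been seen; the other (4 states) tracks the input length modulo 4. Each combined state is a pair, one component from each; accept when both components accept.
16 states suffice.
          0    1  
>  q0     q1   q2 
   q1     q3   q4 
   q2     q3   q5 
   q3     q6   q7 
   q4     q6   q8 
   q5     q9   q8 
   q6     q0  q10 
   q7     q0  q11 
   q8    q12  q11 
   q9    q12  q12 
   q10    q1  q13 
   q11   q14  q13 
   q12   q14  q14 
   q13   q15   q5 
 * q14   q15  q15 
   q15    q9   q9 
(> = start, * = accepting)

start=q0; accept=q14; q0-0->q1; q0-1->q2; q1-0->q3; q1-1->q4; q2-0->q3; q2-1->q5; q3-0->q6; q3-1->q7; q4-0->q6; q4-1->q8; q5-0->q9; q5-1->q8; q6-0->q0; q6-1->q10; q7-0->q0; q7-1->q11; q8-0->q12; q8-1->q11; q9-0->q12; q9-1->q12; q10-0->q1; q10-1->q13; q11-0->q14; q11-1->q13; q12-0->q14; q12-1->q14; q13-0->q15; q13-1->q5; q14-0->q15; q14-1->q15; q15-0->q9; q15-1->q9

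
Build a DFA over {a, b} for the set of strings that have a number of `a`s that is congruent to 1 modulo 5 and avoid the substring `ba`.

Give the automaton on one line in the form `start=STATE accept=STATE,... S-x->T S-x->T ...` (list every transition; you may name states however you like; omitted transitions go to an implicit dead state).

Run two small machines in parallel and take their product. One (5 states) tracks the count of `a`s modulo 5; the other (3 states) tracks partial matches of the forbidden pattern `ba`. Each combined state is a pair, one component from each; accept when both components accept. After merging equivalent states the machine shrinks.
7 states suffice.
        a   b  
>  S0   S1  S2 
 * S1   S3  S4 
   S2   S2  S2 
   S3   S5  S2 
 * S4   S2  S4 
   S5   S6  S2 
   S6   S0  S2 
(> = start, * = accepting)

start=S0 accept=S1,S4 S0-a->S1 S0-b->S2 S1-a->S3 S1-b->S4 S2-a->S2 S2-b->S2 S3-a->S5 S3-b->S2 S4-a->S2 S4-b->S4 S5-a->S6 S5-b->S2 S6-a->S0 S6-b->S2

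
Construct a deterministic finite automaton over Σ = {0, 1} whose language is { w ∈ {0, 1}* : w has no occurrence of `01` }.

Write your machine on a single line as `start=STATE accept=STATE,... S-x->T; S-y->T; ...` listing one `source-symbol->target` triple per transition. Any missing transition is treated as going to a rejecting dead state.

start=A; accept=A,B; A-0->B; A-1->A; B-0->B; B-1->C; C-0->C; C-1->C

This is the complement of 'contains `01`'. Use the same substring-matching states — A through C holding how much of `01` has just been matched — but flip the accepting set: everything except the trap C accepts.
A 3-state machine:
       0  1 
>* A   B  A 
 * B   B  C 
   C   C  C 
(> = start, * = accepting)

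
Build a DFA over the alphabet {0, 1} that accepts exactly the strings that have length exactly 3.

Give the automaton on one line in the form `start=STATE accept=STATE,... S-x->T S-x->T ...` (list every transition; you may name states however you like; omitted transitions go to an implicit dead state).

We only need to distinguish lengths 0, 1, …, 3, and '>3'. Chain A → B → C → D → E on every symbol, with E looping. Accepting states: {D}.
       0  1 
>  A   B  B 
   B   C  C 
   C   D  D 
 * D   E  E 
   E   E  E 
(> = start, * = accepting)

start=A accept=D A-0->B A-1->B B-0->C B-1->C C-0->D C-1->D D-0->E D-1->E E-0->E E-1->E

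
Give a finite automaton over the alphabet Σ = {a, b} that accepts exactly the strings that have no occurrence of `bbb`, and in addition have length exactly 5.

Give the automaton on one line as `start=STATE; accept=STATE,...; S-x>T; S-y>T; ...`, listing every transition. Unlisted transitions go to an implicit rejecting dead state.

start=q0; accept=q14,q15,q16; q0-a>q1; q0-b>q2; q1-a>q3; q1-b>q4; q2-a>q3; q2-b>q5; q3-a>q6; q3-b>q7; q4-a>q6; q4-b>q8; q5-a>q6; q5-b>q9; q6-a>q10; q6-b>q11; q7-a>q10; q7-b>q12; q8-a>q10; q8-b>q13; q9-a>q13; q9-b>q13; q10-a>q14; q10-b>q15; q11-a>q14; q11-b>q16; q12-a>q14; q12-b>q17; q13-a>q17; q13-b>q17; q14-a>q18; q14-b>q19; q15-a>q18; q15-b>q20; q16-a>q18; q16-b>q21; q17-a>q21; q17-b>q21; q18-a>q18; q18-b>q19; q19-a>q18; q19-b>q20; q20-a>q18; q20-b>q21; q21-a>q21; q21-b>q21

Run two small machines in parallel and take their product. One (4 states) tracks partial matches of the forbidden pattern `bbb`; the other (7 states) tracks the input length, saturating at 6. Each combined state is a pair, one component from each; accept when both components accept.
          a    b  
>  q0     q1   q2 
   q1     q3   q4 
   q2     q3   q5 
   q3     q6   q7 
   q4     q6   q8 
   q5     q6   q9 
   q6    q10  q11 
   q7    q10  q12 
   q8    q10  q13 
   q9    q13  q13 
   q10   q14  q15 
   q11   q14  q16 
   q12   q14  q17 
   q13   q17  q17 
 * q14   q18  q19 
 * q15   q18  q20 
 * q16   q18  q21 
   q17   q21  q21 
   q18   q18  q19 
   q19   q18  q20 
   q20   q18  q21 
   q21   q21  q21 
(> = start, * = accepting)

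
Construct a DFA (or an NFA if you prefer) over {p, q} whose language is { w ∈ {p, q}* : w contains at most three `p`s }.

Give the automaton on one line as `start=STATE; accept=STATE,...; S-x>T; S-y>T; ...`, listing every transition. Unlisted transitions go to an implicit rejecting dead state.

start=s0; accept=s0,s1,s2,s3; s0-p>s1; s0-q>s0; s1-p>s2; s1-q>s1; s2-p>s3; s2-q>s2; s3-p>s4; s3-q>s3; s4-p>s4; s4-q>s4

Count `p`s, saturating at 4: states s0 through s3 mean 0 through 3 `p`s seen; s4 means more than 3. Each `p` increments (capped at s4); other symbols loop. Accept from {s0, s1, s2, s3}.
5 states suffice.
        p   q  
>* s0   s1  s0 
 * s1   s2  s1 
 * s2   s3  s2 
 * s3   s4  s3 
   s4   s4  s4 
(> = start, * = accepting)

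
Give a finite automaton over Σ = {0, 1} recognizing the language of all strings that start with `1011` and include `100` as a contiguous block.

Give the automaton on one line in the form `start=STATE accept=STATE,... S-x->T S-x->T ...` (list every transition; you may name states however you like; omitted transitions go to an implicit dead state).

Handle the two conditions separately and then intersect. The first has 6 states tracking whether the input so far still matches the prefix `1011`; the second has 4 states tracking whether and how much of `100` has been seen. A product state is a pair (one from each), accepting exactly when both do.
          0    1  
>  s0     s1   s2 
   s1     s1   s3 
   s2     s4   s3 
   s3     s5   s3 
   s4     s6   s7 
   s5     s6   s3 
   s6     s6   s6 
   s7     s5   s8 
   s8     s9   s8 
   s9    s10   s8 
 * s10   s10  s10 
(> = start, * = accepting)

start=s0 accept=s10 s0-0->s1 s0-1->s2 s1-0->s1 s1-1->s3 s2-0->s4 s2-1->s3 s3-0->s5 s3-1->s3 s4-0->s6 s4-1->s7 s5-0->s6 s5-1->s3 s6-0->s6 s6-1->s6 s7-0->s5 s7-1->s8 s8-0->s9 s8-1->s8 s9-0->s10 s9-1->s8 s10-0->s10 s10-1->s10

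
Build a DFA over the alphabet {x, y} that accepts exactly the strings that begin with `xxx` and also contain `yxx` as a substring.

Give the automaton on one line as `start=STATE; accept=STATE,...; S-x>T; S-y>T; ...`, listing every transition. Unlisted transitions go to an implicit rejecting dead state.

start=q0; accept=q7; q0-x>q1; q0-y>q2; q1-x>q3; q1-y>q2; q2-x>q2; q2-y>q2; q3-x>q4; q3-y>q2; q4-x>q4; q4-y>q5; q5-x>q6; q5-y>q5; q6-x>q7; q6-y>q5; q7-x>q7; q7-y>q7

Handle the two conditions separately and then intersect. One (5 states) tracks whether the input so far still matches the prefix `xxx`; the other (4 states) tracks whether and how much of `yxx` has been seen. Each combined state is a pair, one component from each; accept when both components accept. Equivalent product states are then merged.
With 8 states:
        x   y  
>  q0   q1  q2 
   q1   q3  q2 
   q2   q2  q2 
   q3   q4  q2 
   q4   q4  q5 
   q5   q6  q5 
   q6   q7  q5 
 * q7   q7  q7 
(> = start, * = accepting)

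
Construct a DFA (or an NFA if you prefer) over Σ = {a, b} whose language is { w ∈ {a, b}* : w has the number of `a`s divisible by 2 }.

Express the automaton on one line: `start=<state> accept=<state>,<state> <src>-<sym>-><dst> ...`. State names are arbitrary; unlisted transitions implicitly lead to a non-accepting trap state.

start=s0 accept=s0 s0-a->s1 s0-b->s0 s1-a->s0 s1-b->s1

The only thing that matters is how many `a`s have appeared, reduced mod 2. Use one state per residue: s0 for 0, …, s1 for 1. Reading `a` moves to the next residue; anything else stays put. s0 is accepting.
        a   b  
>* s0   s1  s0 
   s1   s0  s1 
(> = start, * = accepting)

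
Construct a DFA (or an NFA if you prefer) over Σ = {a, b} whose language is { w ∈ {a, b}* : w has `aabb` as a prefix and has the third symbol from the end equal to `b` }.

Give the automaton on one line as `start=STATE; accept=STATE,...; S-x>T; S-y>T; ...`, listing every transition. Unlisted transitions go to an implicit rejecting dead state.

Run two small machines in parallel and take their product. One (6 states) tracks whether the input so far still matches the prefix `aabb`; the other (15 states) tracks the last 3 symbols read. Each combined state is a pair, one component from each; accept when both components accept. After merging equivalent states the machine shrinks.
With 13 states:
          a    b  
>  s0     s1   s2 
   s1     s3   s2 
   s2     s2   s2 
   s3     s2   s4 
   s4     s2   s5 
   s5     s6   s7 
 * s6     s8   s9 
 * s7     s6   s7 
 * s8    s10  s11 
 * s9    s12   s5 
   s10   s10  s11 
   s11   s12   s5 
   s12    s8   s9 
(> = start, * = accepting)

start=s0; accept=s6,s7,s8,s9; s0-a>s1; s0-b>s2; s1-a>s3; s1-b>s2; s2-a>s2; s2-b>s2; s3-a>s2; s3-b>s4; s4-a>s2; s4-b>s5; s5-a>s6; s5-b>s7; s6-a>s8; s6-b>s9; s7-a>s6; s7-b>s7; s8-a>s10; s8-b>s11; s9-a>s12; s9-b>s5; s10-a>s10; s10-b>s11; s11-a>s12; s11-b>s5; s12-a>s8; s12-b>s9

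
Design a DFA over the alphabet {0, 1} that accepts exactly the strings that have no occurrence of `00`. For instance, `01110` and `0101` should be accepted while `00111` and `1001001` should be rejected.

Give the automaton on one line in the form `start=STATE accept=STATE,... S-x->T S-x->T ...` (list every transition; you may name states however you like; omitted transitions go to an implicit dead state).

This is the complement of 'contains `00`'. Use the same substring-matching states — S0 through S2 holding how much of `00` has just been matched — but flip the accepting set: everything except the trap S2 accepts.
With 3 states:
        0   1  
>* S0   S1  S0 
 * S1   S2  S0 
   S2   S2  S2 
(> = start, * = accepting)

start=S0 accept=S0,S1 S0-0->S1 S0-1->S0 S1-0->S2 S1-1->S0 S2-0->S2 S2-1->S2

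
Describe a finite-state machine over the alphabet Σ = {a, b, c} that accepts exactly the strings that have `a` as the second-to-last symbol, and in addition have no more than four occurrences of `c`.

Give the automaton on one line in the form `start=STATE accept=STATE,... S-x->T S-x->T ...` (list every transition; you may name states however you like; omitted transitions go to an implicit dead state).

Build one automaton per condition and run them in lockstep. The first has 13 states tracking the last 2 symbols read; the second has 6 states tracking the count of `c`s, saturating at 5. A product state is a pair (one from each), accepting exactly when both do. Minimizing collapses redundant product states.
A 21-state machine:
          a    b    c  
>  s0     s1   s0   s2 
   s1     s3   s4   s5 
   s2     s6   s2   s7 
 * s3     s3   s4   s5 
 * s4     s1   s0   s2 
 * s5     s6   s2   s7 
   s6     s8   s5   s9 
   s7    s10   s7  s11 
 * s8     s8   s5   s9 
 * s9    s10   s7  s11 
   s10   s12   s9  s13 
   s11   s14  s11  s15 
 * s12   s12   s9  s13 
 * s13   s14  s11  s15 
   s14   s16  s13  s17 
   s15   s18  s15  s19 
 * s16   s16  s13  s17 
 * s17   s18  s15  s19 
   s18   s20  s17  s19 
   s19   s19  s19  s19 
 * s20   s20  s17  s19 
(> = start, * = accepting)

start=s0 accept=s3,s4,s5,s8,s9,s12,s13,s16,s17,s20 s0-a->s1 s0-b->s0 s0-c->s2 s1-a->s3 s1-b->s4 s1-c->s5 s2-a->s6 s2-b->s2 s2-c->s7 s3-a->s3 s3-b->s4 s3-c->s5 s4-a->s1 s4-b->s0 s4-c->s2 s5-a->s6 s5-b->s2 s5-c->s7 s6-a->s8 s6-b->s5 s6-c->s9 s7-a->s10 s7-b->s7 s7-c->s11 s8-a->s8 s8-b->s5 s8-c->s9 s9-a->s10 s9-b->s7 s9-c->s11 s10-a->s12 s10-b->s9 s10-c->s13 s11-a->s14 s11-b->s11 s11-c->s15 s12-a->s12 s12-b->s9 s12-c->s13 s13-a->s14 s13-b->s11 s13-c->s15 s14-a->s16 s14-b->s13 s14-c->s17 s15-a->s18 s15-b->s15 s15-c->s19 s16-a->s16 s16-b->s13 s16-c->s17 s17-a->s18 s17-b->s15 s17-c->s19 s18-a->s20 s18-b->s17 s18-c->s19 s19-a->s19 s19-b->s19 s19-c->s19 s20-a->s20 s20-b->s17 s20-c->s19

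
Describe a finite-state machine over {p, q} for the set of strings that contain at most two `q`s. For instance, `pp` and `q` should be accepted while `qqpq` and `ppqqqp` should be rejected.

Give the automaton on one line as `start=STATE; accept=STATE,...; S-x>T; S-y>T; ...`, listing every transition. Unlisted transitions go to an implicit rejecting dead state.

start=s0; accept=s0,s1,s2; s0-p>s0; s0-q>s1; s1-p>s1; s1-q>s2; s2-p>s2; s2-q>s3; s3-p>s3; s3-q>s3

Count `q`s, saturating at 3: states s0 through s2 mean 0 through 2 `q`s seen; s3 means more than 2. Each `q` increments (capped at s3); other symbols loop. Accept from {s0, s1, s2}.
4 states suffice.
        p   q  
>* s0   s0  s1 
 * s1   s1  s2 
 * s2   s2  s3 
   s3   s3  s3 
(> = start, * = accepting)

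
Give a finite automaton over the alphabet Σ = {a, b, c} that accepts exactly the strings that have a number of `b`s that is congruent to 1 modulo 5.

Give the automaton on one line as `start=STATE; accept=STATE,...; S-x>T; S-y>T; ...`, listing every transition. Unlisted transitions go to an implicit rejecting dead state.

Keep the running count of `b`s modulo 5: each `b` advances along the cycle S0 → S1 → S2 → S3 → S4 → S0 while other symbols loop. Accept at S1.
        a   b   c  
>  S0   S0  S1  S0 
 * S1   S1  S2  S1 
   S2   S2  S3  S2 
   S3   S3  S4  S3 
   S4   S4  S0  S4 
(> = start, * = accepting)

start=S0; accept=S1; S0-a>S0; S0-b>S1; S0-c>S0; S1-a>S1; S1-b>S2; S1-c>S1; S2-a>S2; S2-b>S3; S2-c>S2; S3-a>S3; S3-b>S4; S3-c>S3; S4-a>S4; S4-b>S0; S4-c>S4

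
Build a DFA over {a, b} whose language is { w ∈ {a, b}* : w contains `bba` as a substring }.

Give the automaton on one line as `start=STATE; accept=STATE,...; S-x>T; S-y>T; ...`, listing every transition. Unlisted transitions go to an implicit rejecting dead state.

Track how much of `bba` has been matched so far: state S0 is no progress, S3 is the absorbing accept state reached once `bba` has occurred. Intermediate states record partial matches; on a mismatch, fall back to the longest reusable overlap.
        a   b  
>  S0   S0  S1 
   S1   S0  S2 
   S2   S3  S2 
 * S3   S3  S3 
(> = start, * = accepting)

start=S0; accept=S3; S0-a>S0; S0-b>S1; S1-a>S0; S1-b>S2; S2-a>S3; S2-b>S2; S3-a>S3; S3-b>S3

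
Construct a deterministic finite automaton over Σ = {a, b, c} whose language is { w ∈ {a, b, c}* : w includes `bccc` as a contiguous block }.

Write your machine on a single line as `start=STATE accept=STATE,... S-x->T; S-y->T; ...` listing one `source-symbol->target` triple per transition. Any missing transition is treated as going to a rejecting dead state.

start=q0; accept=q4; q0-a->q0; q0-b->q1; q0-c->q0; q1-a->q0; q1-b->q1; q1-c->q2; q2-a->q0; q2-b->q1; q2-c->q3; q3-a->q0; q3-b->q1; q3-c->q4; q4-a->q4; q4-b->q4; q4-c->q4

States q0..q3 record the length of the longest prefix of `bccc` that matches the current input suffix. Reaching q4 means `bccc` has been seen, and we stay there forever. Accept from q4.
5 states suffice.
        a   b   c  
>  q0   q0  q1  q0 
   q1   q0  q1  q2 
   q2   q0  q1  q3 
   q3   q0  q1  q4 
 * q4   q4  q4  q4 
(> = start, * = accepting)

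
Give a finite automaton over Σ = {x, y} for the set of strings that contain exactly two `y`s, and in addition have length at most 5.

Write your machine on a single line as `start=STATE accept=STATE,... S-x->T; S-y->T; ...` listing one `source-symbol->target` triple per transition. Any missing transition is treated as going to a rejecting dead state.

start=S0; accept=S5,S8,S11,S12; S0-x->S1; S0-y->S2; S1-x->S3; S1-y->S4; S2-x->S4; S2-y->S5; S3-x->S6; S3-y->S7; S4-x->S7; S4-y->S8; S5-x->S8; S5-y->S9; S6-x->S9; S6-y->S10; S7-x->S10; S7-y->S11; S8-x->S11; S8-y->S9; S9-x->S9; S9-y->S9; S10-x->S9; S10-y->S12; S11-x->S12; S11-y->S9; S12-x->S9; S12-y->S9

Build one automaton per condition and run them in lockstep. The first has 4 states tracking the count of `y`s, saturating at 3; the second has 7 states tracking the input length, saturating at 6. A product state is a pair (one from each), accepting exactly when both do. Equivalent product states are then merged.
A 13-state machine:
          x    y  
>  S0     S1   S2 
   S1     S3   S4 
   S2     S4   S5 
   S3     S6   S7 
   S4     S7   S8 
 * S5     S8   S9 
   S6     S9  S10 
   S7    S10  S11 
 * S8    S11   S9 
   S9     S9   S9 
   S10    S9  S12 
 * S11   S12   S9 
 * S12    S9   S9 
(> = start, * = accepting)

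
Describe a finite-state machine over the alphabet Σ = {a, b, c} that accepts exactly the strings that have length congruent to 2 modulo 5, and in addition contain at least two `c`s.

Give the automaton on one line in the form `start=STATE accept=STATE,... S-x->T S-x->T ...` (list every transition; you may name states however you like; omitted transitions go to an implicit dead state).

Build one automaton per condition and run them in lockstep. The first has 5 states tracking the input length modulo 5; the second has 4 states tracking the count of `c`s, saturating at 3. A product state is a pair (one from each), accepting exactly when both do.
With 20 states:
          a    b    c  
>  S0     S1   S1   S2 
   S1     S3   S3   S4 
   S2     S4   S4   S5 
   S3     S6   S6   S7 
   S4     S7   S7   S8 
 * S5     S8   S8   S9 
   S6    S10  S10  S11 
   S7    S11  S11  S12 
   S8    S12  S12  S13 
   S9    S13  S13  S13 
   S10    S0   S0  S14 
   S11   S14  S14  S15 
   S12   S15  S15  S16 
   S13   S16  S16  S16 
   S14    S2   S2  S17 
   S15   S17  S17  S18 
   S16   S18  S18  S18 
   S17    S5   S5  S19 
   S18   S19  S19  S19 
 * S19    S9   S9   S9 
(> = start, * = accepting)

start=S0 accept=S5,S19 S0-a->S1 S0-b->S1 S0-c->S2 S1-a->S3 S1-b->S3 S1-c->S4 S2-a->S4 S2-b->S4 S2-c->S5 S3-a->S6 S3-b->S6 S3-c->S7 S4-a->S7 S4-b->S7 S4-c->S8 S5-a->S8 S5-b->S8 S5-c->S9 S6-a->S10 S6-b->S10 S6-c->S11 S7-a->S11 S7-b->S11 S7-c->S12 S8-a->S12 S8-b->S12 S8-c->S13 S9-a->S13 S9-b->S13 S9-c->S13 S10-a->S0 S10-b->S0 S10-c->S14 S11-a->S14 S11-b->S14 S11-c->S15 S12-a->S15 S12-b->S15 S12-c->S16 S13-a->S16 S13-b->S16 S13-c->S16 S14-a->S2 S14-b->S2 S14-c->S17 S15-a->S17 S15-b->S17 S15-c->S18 S16-a->S18 S16-b->S18 S16-c->S18 S17-a->S5 S17-b->S5 S17-c->S19 S18-a->S19 S18-b->S19 S18-c->S19 S19-a->S9 S19-b->S9 S19-c->S9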